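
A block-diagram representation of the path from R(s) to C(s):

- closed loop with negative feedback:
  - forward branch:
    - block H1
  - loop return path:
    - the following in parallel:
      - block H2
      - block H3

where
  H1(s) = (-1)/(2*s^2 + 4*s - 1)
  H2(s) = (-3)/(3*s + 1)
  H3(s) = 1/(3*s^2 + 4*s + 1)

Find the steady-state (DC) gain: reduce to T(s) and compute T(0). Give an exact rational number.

Answer: -1

Working:
(1) combine H2, H3 in parallel: (-3*s - 2)/(3*s^2 + 4*s + 1)
(2) apply the feedback formula to H1, (H2+H3): (-3*s^2 - 4*s - 1)/(6*s^4 + 20*s^3 + 15*s^2 + 3*s + 1)
Evaluating the step-2 result (the overall T(s)) at s = 0 gives T(0) = -1/1 = -1.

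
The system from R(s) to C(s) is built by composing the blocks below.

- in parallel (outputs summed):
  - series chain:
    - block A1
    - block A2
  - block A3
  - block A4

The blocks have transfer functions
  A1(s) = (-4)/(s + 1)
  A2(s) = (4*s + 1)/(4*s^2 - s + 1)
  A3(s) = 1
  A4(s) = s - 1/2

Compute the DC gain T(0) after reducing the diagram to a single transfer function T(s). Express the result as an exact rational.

Step 1 - cascade A1, A2, giving (-16*s - 4)/(4*s^3 + 3*s^2 + 1)
Step 2 - parallel reduction of (A1*A2), A3, A4, giving (8*s^4 + 10*s^3 + 3*s^2 - 30*s - 7)/(8*s^3 + 6*s^2 + 2)
DC gain: substitute s = 0 into T(s) from step 2: T(0) = -7/2.

Therefore the answer is -7/2.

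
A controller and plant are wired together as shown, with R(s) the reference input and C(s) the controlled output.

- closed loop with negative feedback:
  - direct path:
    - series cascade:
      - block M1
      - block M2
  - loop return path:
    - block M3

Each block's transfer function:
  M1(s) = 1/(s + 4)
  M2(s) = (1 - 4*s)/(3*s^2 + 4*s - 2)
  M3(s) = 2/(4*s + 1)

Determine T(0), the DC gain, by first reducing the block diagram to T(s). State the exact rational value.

Step 1. series reduction of M1, M2, giving (1 - 4*s)/(3*s^3 + 16*s^2 + 14*s - 8)
Step 2. collapse the loop ((M1*M2) forward, M3 return), giving (1 - 16*s^2)/(12*s^4 + 67*s^3 + 72*s^2 - 26*s - 6)
Step 2 gives the overall T(s). Then T(0) = 1/(-6) = -1/6.

Answer: -1/6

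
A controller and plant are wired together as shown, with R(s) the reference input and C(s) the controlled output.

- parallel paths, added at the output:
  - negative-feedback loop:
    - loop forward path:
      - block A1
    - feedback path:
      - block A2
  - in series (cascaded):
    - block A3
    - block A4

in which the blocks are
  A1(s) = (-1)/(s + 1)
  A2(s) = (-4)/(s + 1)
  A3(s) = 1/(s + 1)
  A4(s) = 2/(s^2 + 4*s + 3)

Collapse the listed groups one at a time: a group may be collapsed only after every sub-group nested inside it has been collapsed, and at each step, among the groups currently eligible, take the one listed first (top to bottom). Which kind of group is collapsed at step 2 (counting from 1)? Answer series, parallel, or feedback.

Step 1: reduce the feedback loop with forward A1 and return A2
Step 2: cascade A3, A4
Step 3: add [A1/(1+A1*A2)], (A3*A4) (parallel)
So the answer for step 2 is series.

Answer: series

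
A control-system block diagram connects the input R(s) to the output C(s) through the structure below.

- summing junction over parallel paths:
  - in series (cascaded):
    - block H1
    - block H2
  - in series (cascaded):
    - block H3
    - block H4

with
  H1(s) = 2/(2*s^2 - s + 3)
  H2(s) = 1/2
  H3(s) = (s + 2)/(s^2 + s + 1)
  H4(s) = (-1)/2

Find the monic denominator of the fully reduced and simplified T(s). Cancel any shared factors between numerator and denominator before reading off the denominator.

The answer is s^4 + s^3/2 + 2*s^2 + s + 3/2.

Reasoning:
[1] reduce the series chain H1, H2; result 1/(2*s^2 - s + 3)
[2] cascade H3, H4; result (-s - 2)/(2*s^2 + 2*s + 2)
[3] combine (H1*H2), (H3*H4) in parallel; result (-2*s^3 - s^2 + s - 4)/(4*s^4 + 2*s^3 + 8*s^2 + 4*s + 6)
No further cancellation is possible in the step-3 result, so that is T(s). Its denominator becomes monic after dividing by the leading coefficient 4.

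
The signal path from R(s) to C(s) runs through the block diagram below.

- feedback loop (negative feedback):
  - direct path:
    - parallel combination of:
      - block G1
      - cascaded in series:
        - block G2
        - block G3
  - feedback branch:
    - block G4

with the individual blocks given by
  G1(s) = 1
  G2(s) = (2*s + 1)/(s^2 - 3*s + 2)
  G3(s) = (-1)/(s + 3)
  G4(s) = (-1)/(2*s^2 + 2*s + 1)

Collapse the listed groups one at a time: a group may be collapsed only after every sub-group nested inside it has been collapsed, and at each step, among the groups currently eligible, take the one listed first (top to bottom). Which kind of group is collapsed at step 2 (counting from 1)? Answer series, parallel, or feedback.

Step 1. combine G2, G3 in series
Step 2. reduce the parallel group G1, (G2*G3)
Step 3. collapse the loop ((G1+(G2*G3)) forward, G4 return)
Step 2: parallel.

Answer: parallel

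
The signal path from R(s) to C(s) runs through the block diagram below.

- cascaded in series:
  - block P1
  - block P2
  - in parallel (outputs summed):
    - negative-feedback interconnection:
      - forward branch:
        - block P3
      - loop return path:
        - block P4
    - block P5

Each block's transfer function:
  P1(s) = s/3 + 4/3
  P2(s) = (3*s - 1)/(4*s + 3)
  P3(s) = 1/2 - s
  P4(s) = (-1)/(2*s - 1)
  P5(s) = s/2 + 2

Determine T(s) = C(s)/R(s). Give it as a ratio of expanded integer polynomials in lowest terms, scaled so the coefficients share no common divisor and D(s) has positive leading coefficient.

Answer: (-3*s^3 + 31*s^2 + 158*s - 56)/(72*s + 54)

Working:
Step 1. collapse the loop (P3 forward, P4 return), giving 1/3 - 2*s/3
Step 2. sum the parallel branches [P3/(1+P3*P4)], P5, giving 7/3 - s/6
Step 3. series reduction of P1, P2, ([P3/(1+P3*P4)]+P5): this yields T(s), and no further normalization is needed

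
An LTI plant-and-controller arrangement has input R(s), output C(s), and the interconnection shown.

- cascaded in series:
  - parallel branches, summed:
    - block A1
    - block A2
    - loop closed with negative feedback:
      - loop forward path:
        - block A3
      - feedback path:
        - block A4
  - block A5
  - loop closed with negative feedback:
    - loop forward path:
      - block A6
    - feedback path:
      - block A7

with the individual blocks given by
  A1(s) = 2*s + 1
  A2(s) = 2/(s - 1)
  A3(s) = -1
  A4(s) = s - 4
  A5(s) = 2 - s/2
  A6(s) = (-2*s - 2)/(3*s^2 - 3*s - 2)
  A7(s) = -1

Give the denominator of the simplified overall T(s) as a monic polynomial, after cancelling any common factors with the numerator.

The answer is s^4 - 19*s^3/3 + 7*s^2 - 5*s/3.

Reasoning:
(1) close the feedback loop around A3, A4 = 1/(s - 5)
(2) reduce the parallel group A1, A2, [A3/(1+A3*A4)] = (2*s^3 - 11*s^2 + 7*s - 6)/(s^2 - 6*s + 5)
(3) reduce the feedback loop with forward A6 and return A7 = (-2*s - 2)/(3*s^2 - s)
(4) combine (A1+A2+[A3/(1+A3*A4)]), A5, [A6/(1+A6*A7)] in series = (2*s^5 - 17*s^4 + 32*s^3 + 17*s^2 - 10*s + 24)/(3*s^4 - 19*s^3 + 21*s^2 - 5*s)
Step 4 gives the fully reduced T(s), with no common factor left to cancel. The denominator's leading coefficient is 3, so divide each of its coefficients by 3 to get the monic form.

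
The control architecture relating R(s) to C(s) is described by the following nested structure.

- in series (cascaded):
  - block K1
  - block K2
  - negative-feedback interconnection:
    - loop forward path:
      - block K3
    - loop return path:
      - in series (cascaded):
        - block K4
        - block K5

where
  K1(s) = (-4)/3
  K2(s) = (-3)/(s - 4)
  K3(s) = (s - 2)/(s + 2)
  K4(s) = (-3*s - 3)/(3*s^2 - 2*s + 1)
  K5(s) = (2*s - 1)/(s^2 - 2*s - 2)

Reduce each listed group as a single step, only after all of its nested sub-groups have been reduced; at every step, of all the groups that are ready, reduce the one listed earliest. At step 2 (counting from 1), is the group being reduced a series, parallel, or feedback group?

[1] multiply K4, K5 (series)
[2] apply the feedback formula to K3, (K4*K5)
[3] series reduction of K1, K2, [K3/(1+K3*(K4*K5))]
Step 2: feedback.

Hence the answer: feedback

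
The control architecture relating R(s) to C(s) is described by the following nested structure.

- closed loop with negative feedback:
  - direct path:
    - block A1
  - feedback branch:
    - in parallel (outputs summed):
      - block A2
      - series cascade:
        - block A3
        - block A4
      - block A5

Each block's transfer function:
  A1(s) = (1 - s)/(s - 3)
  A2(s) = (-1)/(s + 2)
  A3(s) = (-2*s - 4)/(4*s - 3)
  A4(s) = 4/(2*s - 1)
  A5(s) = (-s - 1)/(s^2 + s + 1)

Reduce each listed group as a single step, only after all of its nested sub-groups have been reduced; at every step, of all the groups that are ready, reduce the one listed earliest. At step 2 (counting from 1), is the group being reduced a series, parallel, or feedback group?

Answer: parallel

Working:
Step 1 - combine A3, A4 in series
Step 2 - reduce the parallel group A2, (A3*A4), A5
Step 3 - collapse the loop (A1 forward, (A2+(A3*A4)+A5) return)
At step 2 the group reduced is parallel.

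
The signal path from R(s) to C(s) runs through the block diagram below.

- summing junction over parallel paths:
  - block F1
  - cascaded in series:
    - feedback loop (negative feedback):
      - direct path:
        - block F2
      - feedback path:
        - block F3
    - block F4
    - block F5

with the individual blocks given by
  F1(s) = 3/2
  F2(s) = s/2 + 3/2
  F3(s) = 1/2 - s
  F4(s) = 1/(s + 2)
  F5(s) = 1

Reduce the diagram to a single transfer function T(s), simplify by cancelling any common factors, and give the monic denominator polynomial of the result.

1. apply the feedback formula to F2, F3 -> (-2*s - 6)/(2*s^2 + 5*s - 7)
2. combine [F2/(1+F2*F3)], F4, F5 in series -> (-2*s - 6)/(2*s^3 + 9*s^2 + 3*s - 14)
3. add F1, ([F2/(1+F2*F3)]*F4*F5) (parallel) -> (6*s^3 + 27*s^2 + 5*s - 54)/(4*s^3 + 18*s^2 + 6*s - 28)
The result of step 3 is T(s) in lowest terms. Its denominator has leading coefficient 4; dividing the denominator through by 4 makes it monic.

Therefore the answer is s^3 + 9*s^2/2 + 3*s/2 - 7.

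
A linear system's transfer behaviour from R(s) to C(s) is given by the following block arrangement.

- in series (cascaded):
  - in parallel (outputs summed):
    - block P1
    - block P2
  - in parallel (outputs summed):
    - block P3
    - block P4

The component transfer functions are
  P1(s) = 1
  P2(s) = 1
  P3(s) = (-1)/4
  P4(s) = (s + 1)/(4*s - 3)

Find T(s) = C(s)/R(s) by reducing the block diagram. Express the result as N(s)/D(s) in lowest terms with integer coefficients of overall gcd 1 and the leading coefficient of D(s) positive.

First reduce the diagram to T(s).

Step 1 - add P1, P2 (parallel): 2
Step 2 - add P3, P4 (parallel): 7/(16*s - 12)
Step 3 - combine (P1+P2), (P3+P4) in series - this is the overall T(s), already in the required normalized form

Answer: 7/(8*s - 6)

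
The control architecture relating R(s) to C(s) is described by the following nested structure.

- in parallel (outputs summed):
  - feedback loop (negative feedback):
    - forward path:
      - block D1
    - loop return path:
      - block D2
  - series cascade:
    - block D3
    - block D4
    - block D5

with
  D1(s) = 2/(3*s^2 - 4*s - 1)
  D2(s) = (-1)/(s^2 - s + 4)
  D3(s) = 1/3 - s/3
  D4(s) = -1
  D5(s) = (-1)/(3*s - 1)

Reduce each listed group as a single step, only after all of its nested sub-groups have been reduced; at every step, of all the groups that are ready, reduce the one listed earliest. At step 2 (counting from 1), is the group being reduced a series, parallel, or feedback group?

Step 1. collapse the loop (D1 forward, D2 return)
Step 2. reduce the series chain D3, D4, D5
Step 3. add [D1/(1+D1*D2)], (D3*D4*D5) (parallel)
Step 2 collapses a series group.

Answer: series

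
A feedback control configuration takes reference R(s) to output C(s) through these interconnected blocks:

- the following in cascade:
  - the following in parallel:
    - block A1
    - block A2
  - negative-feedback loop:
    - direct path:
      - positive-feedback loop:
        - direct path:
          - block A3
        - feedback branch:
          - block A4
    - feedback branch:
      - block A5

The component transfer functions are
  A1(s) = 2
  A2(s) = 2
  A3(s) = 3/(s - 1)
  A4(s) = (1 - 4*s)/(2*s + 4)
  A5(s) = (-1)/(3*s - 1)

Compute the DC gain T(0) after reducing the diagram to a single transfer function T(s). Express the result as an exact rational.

[1] sum the parallel branches A1, A2, giving 4
[2] apply the feedback formula to A3, A4, giving (6*s + 12)/(2*s^2 + 14*s - 7)
[3] apply the feedback formula to [A3/(1-A3*A4)], A5, giving (18*s^2 + 30*s - 12)/(6*s^3 + 40*s^2 - 41*s - 5)
[4] cascade (A1+A2), [[A3/(1-A3*A4)]/(1+[A3/(1-A3*A4)]*A5)], giving (72*s^2 + 120*s - 48)/(6*s^3 + 40*s^2 - 41*s - 5)
Step 4 gives the overall T(s). Then T(0) = -48/(-5) = 48/5.

Hence the answer: 48/5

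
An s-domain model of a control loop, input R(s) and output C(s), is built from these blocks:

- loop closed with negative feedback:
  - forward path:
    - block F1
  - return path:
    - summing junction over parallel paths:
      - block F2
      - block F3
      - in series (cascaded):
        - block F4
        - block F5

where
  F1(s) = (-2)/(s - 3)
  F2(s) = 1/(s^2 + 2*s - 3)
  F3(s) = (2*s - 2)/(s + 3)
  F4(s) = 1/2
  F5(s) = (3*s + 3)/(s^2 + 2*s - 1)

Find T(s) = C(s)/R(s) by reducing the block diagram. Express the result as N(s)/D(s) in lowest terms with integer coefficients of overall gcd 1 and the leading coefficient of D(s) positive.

Reducing step by step:

1. multiply F4, F5 (series) = (3*s + 3)/(2*s^2 + 4*s - 2)
2. sum the parallel branches F2, F3, (F4*F5) = (4*s^4 + 3*s^3 - 5*s^2 + 17*s - 15)/(2*s^4 + 8*s^3 - 16*s + 6)
3. feedback reduction of F1, (F2+F3+(F4*F5)), which is the overall transfer function T(s) = C(s)/R(s) in lowest terms

Answer: (-2*s^4 - 8*s^3 + 16*s - 6)/(s^5 - 3*s^4 - 15*s^3 - 3*s^2 + 10*s + 6)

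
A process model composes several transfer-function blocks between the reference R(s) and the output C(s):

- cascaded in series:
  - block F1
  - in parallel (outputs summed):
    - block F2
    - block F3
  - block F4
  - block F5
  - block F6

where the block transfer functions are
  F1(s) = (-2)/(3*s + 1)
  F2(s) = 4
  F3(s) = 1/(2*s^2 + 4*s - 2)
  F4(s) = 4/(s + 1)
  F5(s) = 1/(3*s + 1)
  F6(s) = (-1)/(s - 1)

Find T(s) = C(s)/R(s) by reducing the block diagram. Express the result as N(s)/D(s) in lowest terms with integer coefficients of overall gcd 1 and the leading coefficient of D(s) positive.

(1) combine F2, F3 in parallel, giving (8*s^2 + 16*s - 7)/(2*s^2 + 4*s - 2)
(2) multiply F1, (F2+F3), F4, F5, F6 (series), which is the overall transfer function T(s) = C(s)/R(s) in lowest terms

Hence the answer: (32*s^2 + 64*s - 28)/(9*s^6 + 24*s^5 - 5*s^4 - 28*s^3 - 5*s^2 + 4*s + 1)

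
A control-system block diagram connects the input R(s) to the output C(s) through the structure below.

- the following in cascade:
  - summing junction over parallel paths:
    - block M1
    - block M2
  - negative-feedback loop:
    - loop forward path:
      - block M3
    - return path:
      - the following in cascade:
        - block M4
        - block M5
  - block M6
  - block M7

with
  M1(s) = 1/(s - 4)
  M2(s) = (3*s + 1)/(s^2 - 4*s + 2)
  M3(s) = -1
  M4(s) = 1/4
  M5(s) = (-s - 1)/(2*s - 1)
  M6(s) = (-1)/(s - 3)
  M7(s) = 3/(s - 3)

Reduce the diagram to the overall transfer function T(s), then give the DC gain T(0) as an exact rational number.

(1) combine M1, M2 in parallel = (4*s^2 - 15*s - 2)/(s^3 - 8*s^2 + 18*s - 8)
(2) reduce the series chain M4, M5 = (-s - 1)/(8*s - 4)
(3) feedback reduction of M3, (M4*M5) = (4 - 8*s)/(9*s - 3)
(4) series reduction of (M1+M2), [M3/(1+M3*(M4*M5))], M6, M7 = (32*s^3 - 136*s^2 + 44*s + 8)/(3*s^6 - 43*s^5 + 239*s^4 - 639*s^3 + 818*s^2 - 426*s + 72)
The step-4 result is T(s). Setting s = 0: T(0) = 8/72 = 1/9.

Hence the answer: 1/9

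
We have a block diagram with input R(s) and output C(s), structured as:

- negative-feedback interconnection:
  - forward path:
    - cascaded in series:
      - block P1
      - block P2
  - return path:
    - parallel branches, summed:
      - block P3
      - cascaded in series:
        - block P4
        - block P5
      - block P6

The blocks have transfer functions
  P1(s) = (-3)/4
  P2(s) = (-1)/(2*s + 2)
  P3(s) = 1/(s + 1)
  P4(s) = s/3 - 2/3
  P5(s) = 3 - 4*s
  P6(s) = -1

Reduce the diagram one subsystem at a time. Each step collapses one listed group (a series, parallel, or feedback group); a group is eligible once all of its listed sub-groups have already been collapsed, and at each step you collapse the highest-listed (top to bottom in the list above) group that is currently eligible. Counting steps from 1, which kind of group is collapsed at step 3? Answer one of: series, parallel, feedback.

Step 1: cascade P1, P2
Step 2: series reduction of P4, P5
Step 3: combine P3, (P4*P5), P6 in parallel
Step 4: collapse the loop ((P1*P2) forward, (P3+(P4*P5)+P6) return)
At step 3 the group reduced is parallel.

Hence the answer: parallel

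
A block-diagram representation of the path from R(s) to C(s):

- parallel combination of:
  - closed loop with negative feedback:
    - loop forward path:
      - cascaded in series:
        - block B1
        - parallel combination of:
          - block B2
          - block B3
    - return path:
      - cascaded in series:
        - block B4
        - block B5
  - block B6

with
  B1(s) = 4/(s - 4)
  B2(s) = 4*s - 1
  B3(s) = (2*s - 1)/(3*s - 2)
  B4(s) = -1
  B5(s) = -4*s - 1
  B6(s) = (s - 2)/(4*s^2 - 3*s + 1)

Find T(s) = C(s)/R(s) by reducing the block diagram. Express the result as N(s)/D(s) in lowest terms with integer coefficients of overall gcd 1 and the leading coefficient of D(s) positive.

Step 1 - parallel reduction of B2, B3 = (12*s^2 - 9*s + 1)/(3*s - 2)
Step 2 - combine B1, (B2+B3) in series = (48*s^2 - 36*s + 4)/(3*s^2 - 14*s + 8)
Step 3 - combine B4, B5 in series = 4*s + 1
Step 4 - collapse the loop ((B1*(B2+B3)) forward, (B4*B5) return) = (48*s^2 - 36*s + 4)/(192*s^3 - 93*s^2 - 34*s + 12)
Step 5 - reduce the parallel group [(B1*(B2+B3))/(1+(B1*(B2+B3))*(B4*B5))], B6 - this is the overall T(s), already in the required normalized form

Therefore the answer is (384*s^4 - 765*s^3 + 324*s^2 + 32*s - 20)/(768*s^5 - 948*s^4 + 335*s^3 + 57*s^2 - 70*s + 12).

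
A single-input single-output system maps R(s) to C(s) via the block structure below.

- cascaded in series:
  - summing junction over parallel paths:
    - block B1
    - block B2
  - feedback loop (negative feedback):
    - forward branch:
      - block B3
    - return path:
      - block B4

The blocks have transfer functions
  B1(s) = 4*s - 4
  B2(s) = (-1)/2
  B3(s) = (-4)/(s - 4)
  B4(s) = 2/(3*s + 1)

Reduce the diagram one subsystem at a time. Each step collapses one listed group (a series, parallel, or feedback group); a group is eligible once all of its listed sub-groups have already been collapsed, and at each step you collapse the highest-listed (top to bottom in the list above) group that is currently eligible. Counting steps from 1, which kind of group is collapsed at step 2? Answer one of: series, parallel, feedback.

[1] reduce the parallel group B1, B2
[2] close the feedback loop around B3, B4
[3] combine (B1+B2), [B3/(1+B3*B4)] in series
Step 2: feedback.

Hence the answer: feedback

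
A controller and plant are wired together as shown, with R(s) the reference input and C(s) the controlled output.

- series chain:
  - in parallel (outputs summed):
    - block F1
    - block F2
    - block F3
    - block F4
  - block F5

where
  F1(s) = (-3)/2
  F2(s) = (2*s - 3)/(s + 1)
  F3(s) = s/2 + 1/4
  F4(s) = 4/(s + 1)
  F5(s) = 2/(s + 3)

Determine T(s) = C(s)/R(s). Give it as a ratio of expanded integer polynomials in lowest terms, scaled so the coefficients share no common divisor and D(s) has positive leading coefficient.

(1) sum the parallel branches F1, F2, F3, F4: (2*s^2 + 5*s - 1)/(4*s + 4)
(2) multiply (F1+F2+F3+F4), F5 (series); the result is T(s) itself (integer coefficients, no common factor, positive leading denominator coefficient)

Answer: (2*s^2 + 5*s - 1)/(2*s^2 + 8*s + 6)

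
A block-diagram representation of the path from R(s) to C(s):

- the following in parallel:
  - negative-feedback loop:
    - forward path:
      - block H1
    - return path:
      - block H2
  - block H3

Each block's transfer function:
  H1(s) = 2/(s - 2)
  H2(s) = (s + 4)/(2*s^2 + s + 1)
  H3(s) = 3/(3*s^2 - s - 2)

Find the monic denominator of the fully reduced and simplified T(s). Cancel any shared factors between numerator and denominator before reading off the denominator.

Answer: s^5 - 11*s^4/6 + s^3/3 + 23*s^2/6 - 4*s/3 - 2

Working:
1. close the feedback loop around H1, H2, giving (4*s^2 + 2*s + 2)/(2*s^3 - 3*s^2 + s + 6)
2. combine [H1/(1+H1*H2)], H3 in parallel, giving (12*s^4 + 8*s^3 - 13*s^2 - 3*s + 14)/(6*s^5 - 11*s^4 + 2*s^3 + 23*s^2 - 8*s - 12)
T(s) is the step-2 result (common factors already cancelled). Leading coefficient of the denominator: 6. Divide through by 6 for the monic polynomial.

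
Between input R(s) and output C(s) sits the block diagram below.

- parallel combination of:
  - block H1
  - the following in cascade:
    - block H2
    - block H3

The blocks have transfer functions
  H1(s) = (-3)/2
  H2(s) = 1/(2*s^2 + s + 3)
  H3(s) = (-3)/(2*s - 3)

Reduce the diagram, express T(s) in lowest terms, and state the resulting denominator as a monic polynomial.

Step 1. multiply H2, H3 (series); result (-3)/(4*s^3 - 4*s^2 + 3*s - 9)
Step 2. parallel reduction of H1, (H2*H3); result (-12*s^3 + 12*s^2 - 9*s + 21)/(8*s^3 - 8*s^2 + 6*s - 18)
The result of step 2 is T(s) in lowest terms. Its denominator has leading coefficient 8; dividing the denominator through by 8 makes it monic.

Hence the answer: s^3 - s^2 + 3*s/4 - 9/4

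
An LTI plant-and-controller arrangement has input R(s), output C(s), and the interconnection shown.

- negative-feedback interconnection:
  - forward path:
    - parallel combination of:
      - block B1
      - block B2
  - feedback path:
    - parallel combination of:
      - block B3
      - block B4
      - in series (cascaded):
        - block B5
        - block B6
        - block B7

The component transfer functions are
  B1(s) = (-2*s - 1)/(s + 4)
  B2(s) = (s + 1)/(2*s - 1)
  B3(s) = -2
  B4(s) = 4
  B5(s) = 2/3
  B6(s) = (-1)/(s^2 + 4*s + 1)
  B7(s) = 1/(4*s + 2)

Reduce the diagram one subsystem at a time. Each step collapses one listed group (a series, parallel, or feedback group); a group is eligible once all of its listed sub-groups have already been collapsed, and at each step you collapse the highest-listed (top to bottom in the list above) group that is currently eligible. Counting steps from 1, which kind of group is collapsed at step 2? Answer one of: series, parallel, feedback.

Reducing step by step:

(1) add B1, B2 (parallel)
(2) reduce the series chain B5, B6, B7
(3) parallel reduction of B3, B4, (B5*B6*B7)
(4) apply the feedback formula to (B1+B2), (B3+B4+(B5*B6*B7))
Step 2: series.

Answer: series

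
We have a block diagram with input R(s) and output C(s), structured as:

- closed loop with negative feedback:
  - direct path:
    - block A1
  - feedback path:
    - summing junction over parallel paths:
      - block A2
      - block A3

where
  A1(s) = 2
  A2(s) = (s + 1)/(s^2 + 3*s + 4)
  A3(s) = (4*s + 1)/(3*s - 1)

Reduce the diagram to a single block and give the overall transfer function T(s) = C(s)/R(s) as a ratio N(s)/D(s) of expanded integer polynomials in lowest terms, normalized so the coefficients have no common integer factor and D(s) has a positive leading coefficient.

1. reduce the parallel group A2, A3; result (4*s^3 + 16*s^2 + 21*s + 3)/(3*s^3 + 8*s^2 + 9*s - 4)
2. apply the feedback formula to A1, (A2+A3), which is the overall transfer function T(s) = C(s)/R(s) in lowest terms

Final answer: (6*s^3 + 16*s^2 + 18*s - 8)/(11*s^3 + 40*s^2 + 51*s + 2)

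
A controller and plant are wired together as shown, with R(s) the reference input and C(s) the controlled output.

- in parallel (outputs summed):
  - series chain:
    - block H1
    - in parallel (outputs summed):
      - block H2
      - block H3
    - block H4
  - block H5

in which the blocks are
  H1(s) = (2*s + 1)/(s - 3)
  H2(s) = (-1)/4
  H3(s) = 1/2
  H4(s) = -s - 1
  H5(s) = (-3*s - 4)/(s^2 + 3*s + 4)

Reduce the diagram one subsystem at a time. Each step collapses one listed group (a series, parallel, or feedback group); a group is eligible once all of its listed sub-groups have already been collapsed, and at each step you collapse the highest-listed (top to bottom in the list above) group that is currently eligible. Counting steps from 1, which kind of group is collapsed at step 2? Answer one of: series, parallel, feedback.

Answer: series

Working:
Step 1. parallel reduction of H2, H3
Step 2. series reduction of H1, (H2+H3), H4
Step 3. combine (H1*(H2+H3)*H4), H5 in parallel
Step 2: series.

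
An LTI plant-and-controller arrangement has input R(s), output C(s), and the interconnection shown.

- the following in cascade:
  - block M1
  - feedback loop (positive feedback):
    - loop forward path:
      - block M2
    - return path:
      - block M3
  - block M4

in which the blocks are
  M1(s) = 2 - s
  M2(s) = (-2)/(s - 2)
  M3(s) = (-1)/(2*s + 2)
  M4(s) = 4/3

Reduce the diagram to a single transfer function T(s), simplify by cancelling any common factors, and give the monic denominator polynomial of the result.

Step 1: reduce the feedback loop with forward M2 and return M3; result (-2*s - 2)/(s^2 - s - 3)
Step 2: multiply M1, [M2/(1-M2*M3)], M4 (series); result (8*s^2 - 8*s - 16)/(3*s^2 - 3*s - 9)
The result of step 2 is T(s) in lowest terms. Its denominator has leading coefficient 3; dividing the denominator through by 3 makes it monic.

Final answer: s^2 - s - 3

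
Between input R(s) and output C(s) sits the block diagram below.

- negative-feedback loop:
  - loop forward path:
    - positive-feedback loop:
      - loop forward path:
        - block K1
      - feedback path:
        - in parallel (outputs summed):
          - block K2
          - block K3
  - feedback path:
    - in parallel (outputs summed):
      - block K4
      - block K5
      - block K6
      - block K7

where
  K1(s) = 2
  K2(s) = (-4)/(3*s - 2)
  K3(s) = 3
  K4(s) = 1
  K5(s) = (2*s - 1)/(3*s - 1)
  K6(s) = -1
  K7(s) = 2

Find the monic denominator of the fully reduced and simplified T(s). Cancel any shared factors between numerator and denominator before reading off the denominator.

Step 1 - sum the parallel branches K2, K3: (9*s - 10)/(3*s - 2)
Step 2 - apply the feedback formula to K1, (K2+K3): (4 - 6*s)/(15*s - 18)
Step 3 - parallel reduction of K4, K5, K6, K7: (8*s - 3)/(3*s - 1)
Step 4 - reduce the feedback loop with forward [K1/(1-K1*(K2+K3))] and return (K4+K5+K6+K7): (18*s^2 - 18*s + 4)/(3*s^2 + 19*s - 6)
Step 4 gives the fully reduced T(s), with no common factor left to cancel. The denominator's leading coefficient is 3, so divide each of its coefficients by 3 to get the monic form.

Answer: s^2 + 19*s/3 - 2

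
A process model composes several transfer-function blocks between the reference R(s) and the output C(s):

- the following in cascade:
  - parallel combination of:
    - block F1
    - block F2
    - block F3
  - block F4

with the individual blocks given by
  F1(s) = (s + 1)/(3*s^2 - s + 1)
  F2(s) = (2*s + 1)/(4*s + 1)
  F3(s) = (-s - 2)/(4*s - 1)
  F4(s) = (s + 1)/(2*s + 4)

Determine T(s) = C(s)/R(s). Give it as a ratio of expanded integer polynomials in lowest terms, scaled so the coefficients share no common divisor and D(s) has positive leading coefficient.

[1] parallel reduction of F1, F2, F3 = (12*s^4 - 9*s^3 + 18*s^2 - 5*s - 4)/(48*s^4 - 16*s^3 + 13*s^2 + s - 1)
[2] multiply (F1+F2+F3), F4 (series), which is the overall transfer function T(s) = C(s)/R(s) in lowest terms

Therefore the answer is (12*s^5 + 3*s^4 + 9*s^3 + 13*s^2 - 9*s - 4)/(96*s^5 + 160*s^4 - 38*s^3 + 54*s^2 + 2*s - 4).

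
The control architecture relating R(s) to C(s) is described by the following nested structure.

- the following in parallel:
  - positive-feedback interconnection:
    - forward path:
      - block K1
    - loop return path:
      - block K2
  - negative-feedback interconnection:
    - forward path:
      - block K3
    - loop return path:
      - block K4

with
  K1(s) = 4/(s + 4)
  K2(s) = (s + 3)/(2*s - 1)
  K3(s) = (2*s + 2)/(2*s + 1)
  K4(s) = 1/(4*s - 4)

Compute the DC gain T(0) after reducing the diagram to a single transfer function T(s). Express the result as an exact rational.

Answer: 17/4

Working:
Step 1 - feedback reduction of K1, K2 -> (8*s - 4)/(2*s^2 + 3*s - 16)
Step 2 - feedback reduction of K3, K4 -> (4*s^2 - 4)/(4*s^2 - s - 1)
Step 3 - combine [K1/(1-K1*K2)], [K3/(1+K3*K4)] in parallel -> (8*s^4 + 44*s^3 - 96*s^2 - 16*s + 68)/(8*s^4 + 10*s^3 - 69*s^2 + 13*s + 16)
The step-3 result is T(s). Setting s = 0: T(0) = 68/16 = 17/4.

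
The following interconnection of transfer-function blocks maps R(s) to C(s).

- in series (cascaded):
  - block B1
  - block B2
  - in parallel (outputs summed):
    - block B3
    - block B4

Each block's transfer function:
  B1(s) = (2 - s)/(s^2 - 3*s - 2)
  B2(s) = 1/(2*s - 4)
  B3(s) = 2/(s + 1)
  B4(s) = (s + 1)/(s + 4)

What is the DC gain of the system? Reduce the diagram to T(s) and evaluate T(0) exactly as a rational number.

[1] add B3, B4 (parallel) = (s^2 + 4*s + 9)/(s^2 + 5*s + 4)
[2] reduce the series chain B1, B2, (B3+B4) = (-s^2 - 4*s - 9)/(2*s^4 + 4*s^3 - 26*s^2 - 44*s - 16)
DC gain: substitute s = 0 into T(s) from step 2: T(0) = -9/(-16) = 9/16.

Hence the answer: 9/16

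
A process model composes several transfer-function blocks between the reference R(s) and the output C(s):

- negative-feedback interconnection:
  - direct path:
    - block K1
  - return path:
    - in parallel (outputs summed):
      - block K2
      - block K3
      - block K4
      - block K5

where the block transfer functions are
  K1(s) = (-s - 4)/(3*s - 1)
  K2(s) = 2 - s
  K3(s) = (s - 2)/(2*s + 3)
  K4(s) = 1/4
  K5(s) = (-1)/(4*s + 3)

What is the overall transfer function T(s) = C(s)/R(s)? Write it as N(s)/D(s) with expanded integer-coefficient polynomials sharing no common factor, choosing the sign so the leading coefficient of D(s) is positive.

The answer is (-32*s^3 - 200*s^2 - 324*s - 144)/(32*s^4 + 208*s^3 + 22*s^2 - 401*s - 216).

Reasoning:
1. reduce the parallel group K2, K3, K4, K5; result (-32*s^3 + 16*s^2 + 98*s + 45)/(32*s^2 + 72*s + 36)
2. apply the feedback formula to K1, (K2+K3+K4+K5); the result is T(s) itself (integer coefficients, no common factor, positive leading denominator coefficient)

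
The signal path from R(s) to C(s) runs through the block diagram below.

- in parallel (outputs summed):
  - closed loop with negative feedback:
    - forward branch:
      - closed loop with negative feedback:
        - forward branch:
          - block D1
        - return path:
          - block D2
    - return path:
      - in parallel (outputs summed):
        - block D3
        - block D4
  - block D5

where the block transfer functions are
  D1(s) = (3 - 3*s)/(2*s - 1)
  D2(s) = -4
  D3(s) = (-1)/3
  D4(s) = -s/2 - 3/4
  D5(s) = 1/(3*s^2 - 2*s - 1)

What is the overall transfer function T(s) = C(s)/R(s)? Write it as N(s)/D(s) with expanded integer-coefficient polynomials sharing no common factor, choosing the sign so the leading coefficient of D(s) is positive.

Step 1 - reduce the feedback loop with forward D1 and return D2 = (3 - 3*s)/(14*s - 13)
Step 2 - parallel reduction of D3, D4 = -s/2 - 13/12
Step 3 - collapse the loop ([D1/(1+D1*D2)] forward, (D3+D4) return) = (12 - 12*s)/(6*s^2 + 63*s - 65)
Step 4 - add [[D1/(1+D1*D2)]/(1+[D1/(1+D1*D2)]*(D3+D4))], D5 (parallel); the result is T(s) itself (integer coefficients, no common factor, positive leading denominator coefficient)

Hence the answer: (-36*s^3 + 66*s^2 + 51*s - 77)/(18*s^4 + 177*s^3 - 327*s^2 + 67*s + 65)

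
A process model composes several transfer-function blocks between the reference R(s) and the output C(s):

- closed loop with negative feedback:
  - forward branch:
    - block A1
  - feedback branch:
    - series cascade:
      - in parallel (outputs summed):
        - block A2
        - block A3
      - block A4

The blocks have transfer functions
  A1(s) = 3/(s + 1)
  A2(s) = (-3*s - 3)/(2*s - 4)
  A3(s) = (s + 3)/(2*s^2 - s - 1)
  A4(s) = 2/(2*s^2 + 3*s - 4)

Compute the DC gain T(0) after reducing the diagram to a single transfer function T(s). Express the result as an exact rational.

Reducing step by step:

[1] parallel reduction of A2, A3 -> (-6*s^3 - s^2 + 8*s - 9)/(4*s^3 - 10*s^2 + 2*s + 4)
[2] series reduction of (A2+A3), A4 -> (-6*s^3 - s^2 + 8*s - 9)/(4*s^5 - 4*s^4 - 21*s^3 + 27*s^2 + 2*s - 8)
[3] collapse the loop (A1 forward, ((A2+A3)*A4) return) -> (12*s^5 - 12*s^4 - 63*s^3 + 81*s^2 + 6*s - 24)/(4*s^6 - 25*s^4 - 12*s^3 + 26*s^2 + 18*s - 35)
The step-3 result is T(s). Setting s = 0: T(0) = -24/(-35) = 24/35.

Answer: 24/35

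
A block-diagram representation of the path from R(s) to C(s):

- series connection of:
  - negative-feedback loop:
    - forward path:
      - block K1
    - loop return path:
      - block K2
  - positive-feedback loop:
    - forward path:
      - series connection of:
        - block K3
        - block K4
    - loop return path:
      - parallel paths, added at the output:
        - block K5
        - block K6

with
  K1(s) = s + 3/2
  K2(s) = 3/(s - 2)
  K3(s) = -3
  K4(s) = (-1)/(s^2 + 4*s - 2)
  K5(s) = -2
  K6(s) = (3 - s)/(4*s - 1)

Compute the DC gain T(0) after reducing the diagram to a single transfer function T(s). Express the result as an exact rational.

First reduce the diagram to T(s).

Step 1 - feedback reduction of K1, K2; result (2*s^2 - s - 6)/(8*s + 5)
Step 2 - multiply K3, K4 (series); result 3/(s^2 + 4*s - 2)
Step 3 - sum the parallel branches K5, K6; result (5 - 9*s)/(4*s - 1)
Step 4 - collapse the loop ((K3*K4) forward, (K5+K6) return); result (12*s - 3)/(4*s^3 + 15*s^2 + 15*s - 13)
Step 5 - reduce the series chain [K1/(1+K1*K2)], [(K3*K4)/(1-(K3*K4)*(K5+K6))]; result (24*s^3 - 18*s^2 - 69*s + 18)/(32*s^4 + 140*s^3 + 195*s^2 - 29*s - 65)
That last expression is T(s); at s = 0 only the constant terms survive, so T(0) = 18/(-65) = -18/65.

Answer: -18/65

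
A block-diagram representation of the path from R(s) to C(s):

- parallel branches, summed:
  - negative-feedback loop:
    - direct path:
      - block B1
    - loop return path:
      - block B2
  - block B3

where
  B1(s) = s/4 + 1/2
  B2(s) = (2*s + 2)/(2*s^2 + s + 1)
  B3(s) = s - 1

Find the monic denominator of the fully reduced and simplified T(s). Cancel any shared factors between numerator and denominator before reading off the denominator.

First reduce the diagram to T(s).

(1) apply the feedback formula to B1, B2 gives (2*s^3 + 5*s^2 + 3*s + 2)/(10*s^2 + 10*s + 8)
(2) parallel reduction of [B1/(1+B1*B2)], B3 gives (12*s^3 + 5*s^2 + s - 6)/(10*s^2 + 10*s + 8)
T(s) is the step-2 result (common factors already cancelled). Leading coefficient of the denominator: 10. Divide through by 10 for the monic polynomial.

Answer: s^2 + s + 4/5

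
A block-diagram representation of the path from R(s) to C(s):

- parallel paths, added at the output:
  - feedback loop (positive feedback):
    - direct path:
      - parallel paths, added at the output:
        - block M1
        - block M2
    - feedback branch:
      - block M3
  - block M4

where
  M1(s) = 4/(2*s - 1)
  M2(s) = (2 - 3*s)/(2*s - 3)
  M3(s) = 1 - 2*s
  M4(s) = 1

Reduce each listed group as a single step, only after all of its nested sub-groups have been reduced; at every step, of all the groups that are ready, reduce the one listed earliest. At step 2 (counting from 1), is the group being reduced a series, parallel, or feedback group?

Step 1: combine M1, M2 in parallel
Step 2: close the feedback loop around (M1+M2), M3
Step 3: combine [(M1+M2)/(1-(M1+M2)*M3)], M4 in parallel
Step 2: feedback.

Therefore the answer is feedback.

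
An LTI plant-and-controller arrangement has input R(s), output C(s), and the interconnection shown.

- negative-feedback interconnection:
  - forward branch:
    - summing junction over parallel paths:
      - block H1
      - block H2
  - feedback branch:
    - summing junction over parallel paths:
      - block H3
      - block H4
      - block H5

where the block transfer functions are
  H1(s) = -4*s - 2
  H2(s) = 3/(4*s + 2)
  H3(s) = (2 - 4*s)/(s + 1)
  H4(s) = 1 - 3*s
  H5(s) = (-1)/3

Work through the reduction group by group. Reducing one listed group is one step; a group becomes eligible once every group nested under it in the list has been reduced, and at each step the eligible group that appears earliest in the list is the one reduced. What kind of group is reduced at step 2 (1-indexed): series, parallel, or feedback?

Step 1: add H1, H2 (parallel)
Step 2: add H3, H4, H5 (parallel)
Step 3: close the feedback loop around (H1+H2), (H3+H4+H5)
The group at step 2 is a parallel group.

Hence the answer: parallel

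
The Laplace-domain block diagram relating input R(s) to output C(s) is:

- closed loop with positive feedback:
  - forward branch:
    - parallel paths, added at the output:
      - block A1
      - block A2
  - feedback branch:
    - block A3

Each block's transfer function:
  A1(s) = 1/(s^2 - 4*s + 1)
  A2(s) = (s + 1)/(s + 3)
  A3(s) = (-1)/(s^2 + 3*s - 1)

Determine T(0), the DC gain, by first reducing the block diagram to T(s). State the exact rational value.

[1] add A1, A2 (parallel) gives (s^3 - 3*s^2 - 2*s + 4)/(s^3 - s^2 - 11*s + 3)
[2] apply the feedback formula to (A1+A2), A3 gives (s^5 - 12*s^3 + s^2 + 14*s - 4)/(s^5 + 2*s^4 - 14*s^3 - 32*s^2 + 18*s + 1)
Evaluating the step-2 result (the overall T(s)) at s = 0 gives T(0) = -4/1 = -4.

Hence the answer: -4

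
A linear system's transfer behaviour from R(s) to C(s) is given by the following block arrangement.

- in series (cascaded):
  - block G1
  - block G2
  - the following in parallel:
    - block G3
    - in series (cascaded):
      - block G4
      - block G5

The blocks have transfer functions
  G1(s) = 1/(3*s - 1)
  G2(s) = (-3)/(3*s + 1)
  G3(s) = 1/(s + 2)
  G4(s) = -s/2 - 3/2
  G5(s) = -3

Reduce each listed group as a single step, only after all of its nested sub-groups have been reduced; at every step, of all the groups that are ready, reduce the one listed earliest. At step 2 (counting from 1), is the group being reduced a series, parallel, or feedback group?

[1] reduce the series chain G4, G5
[2] parallel reduction of G3, (G4*G5)
[3] reduce the series chain G1, G2, (G3+(G4*G5))
Step 2 collapses a parallel group.

Final answer: parallel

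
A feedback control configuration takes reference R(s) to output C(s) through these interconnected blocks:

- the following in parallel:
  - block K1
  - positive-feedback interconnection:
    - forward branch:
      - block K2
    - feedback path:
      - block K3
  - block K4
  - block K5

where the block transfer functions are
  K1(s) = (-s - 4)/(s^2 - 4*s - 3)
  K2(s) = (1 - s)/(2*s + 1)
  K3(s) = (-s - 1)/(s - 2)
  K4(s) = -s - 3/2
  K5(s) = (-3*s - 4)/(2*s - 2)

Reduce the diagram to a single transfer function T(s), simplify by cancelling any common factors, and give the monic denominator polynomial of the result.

Step 1: apply the feedback formula to K2, K3 gives (-s^2 + 3*s - 2)/(s^2 - 3*s - 1)
Step 2: reduce the parallel group K1, [K2/(1-K2*K3)], K4, K5 gives (-2*s^6 + 8*s^5 + 25*s^4 - 87*s^3 - 18*s^2 - 29*s - 23)/(2*s^5 - 16*s^4 + 30*s^3 + 10*s^2 - 20*s - 6)
T(s) is the step-2 result (common factors already cancelled). Leading coefficient of the denominator: 2. Divide through by 2 for the monic polynomial.

Final answer: s^5 - 8*s^4 + 15*s^3 + 5*s^2 - 10*s - 3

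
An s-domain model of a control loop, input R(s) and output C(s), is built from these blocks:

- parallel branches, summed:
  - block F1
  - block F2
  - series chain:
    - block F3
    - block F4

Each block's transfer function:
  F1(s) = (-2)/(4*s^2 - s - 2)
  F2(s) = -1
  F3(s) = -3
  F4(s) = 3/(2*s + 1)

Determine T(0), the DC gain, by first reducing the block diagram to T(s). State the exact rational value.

The answer is -9.

Reasoning:
1. reduce the series chain F3, F4 = (-9)/(2*s + 1)
2. reduce the parallel group F1, F2, (F3*F4) = (-8*s^3 - 38*s^2 + 10*s + 18)/(8*s^3 + 2*s^2 - 5*s - 2)
That last expression is T(s); at s = 0 only the constant terms survive, so T(0) = 18/(-2) = -9.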